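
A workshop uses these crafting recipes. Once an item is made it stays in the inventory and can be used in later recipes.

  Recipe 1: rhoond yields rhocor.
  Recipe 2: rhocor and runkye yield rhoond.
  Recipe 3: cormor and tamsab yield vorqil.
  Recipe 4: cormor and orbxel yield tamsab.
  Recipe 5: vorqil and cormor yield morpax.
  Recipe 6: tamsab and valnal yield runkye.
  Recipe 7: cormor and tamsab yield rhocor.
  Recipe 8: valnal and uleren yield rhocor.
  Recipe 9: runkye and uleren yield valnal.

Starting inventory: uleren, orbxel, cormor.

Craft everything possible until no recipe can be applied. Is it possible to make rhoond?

No

rhoond would need rhocor and runkye (Recipe 2), but runkye is never obtained.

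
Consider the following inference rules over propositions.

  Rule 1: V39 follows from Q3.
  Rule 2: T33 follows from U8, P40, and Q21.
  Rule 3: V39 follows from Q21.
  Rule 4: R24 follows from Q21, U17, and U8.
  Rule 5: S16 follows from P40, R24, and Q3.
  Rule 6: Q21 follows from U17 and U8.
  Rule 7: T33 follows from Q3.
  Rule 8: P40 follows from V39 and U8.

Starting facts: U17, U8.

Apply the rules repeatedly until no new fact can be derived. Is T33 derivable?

Yes

U17 and U8 hold, so Q21 follows (Rule 6).
Q21 holds, so V39 follows (Rule 3).
From V39 and U8, Rule 8 gives P40.
U8, P40, and Q21 hold, so T33 follows (Rule 2).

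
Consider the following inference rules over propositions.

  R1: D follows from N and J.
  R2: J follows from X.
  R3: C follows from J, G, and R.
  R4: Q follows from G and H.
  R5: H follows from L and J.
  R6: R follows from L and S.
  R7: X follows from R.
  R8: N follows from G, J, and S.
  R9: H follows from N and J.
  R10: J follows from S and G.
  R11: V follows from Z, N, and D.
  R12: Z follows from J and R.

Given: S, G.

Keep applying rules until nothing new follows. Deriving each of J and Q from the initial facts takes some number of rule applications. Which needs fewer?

J: From S and G, R10 gives J. [1 rule application]
Q: S and G hold, so J follows (R10). From G, J, and S, R8 gives N. From N and J, R9 gives H. From G and H, R4 gives Q. [4 rule applications]
J needs fewer.

J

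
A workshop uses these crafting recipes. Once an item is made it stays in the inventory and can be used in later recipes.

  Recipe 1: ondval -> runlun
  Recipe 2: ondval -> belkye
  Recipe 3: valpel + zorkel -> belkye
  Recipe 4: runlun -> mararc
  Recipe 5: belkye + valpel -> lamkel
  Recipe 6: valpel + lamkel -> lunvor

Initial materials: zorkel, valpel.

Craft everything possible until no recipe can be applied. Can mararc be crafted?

No

mararc would need runlun (Recipe 4), but runlun is never obtained.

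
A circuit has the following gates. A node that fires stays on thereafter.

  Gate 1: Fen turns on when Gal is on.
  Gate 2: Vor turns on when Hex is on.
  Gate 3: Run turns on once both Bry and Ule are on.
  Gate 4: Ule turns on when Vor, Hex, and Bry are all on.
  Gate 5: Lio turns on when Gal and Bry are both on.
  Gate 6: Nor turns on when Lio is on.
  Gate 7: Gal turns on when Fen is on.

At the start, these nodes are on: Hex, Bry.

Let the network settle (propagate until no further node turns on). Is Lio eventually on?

No

Lio would need Gal and Bry (Gate 5), but Gal never turns on.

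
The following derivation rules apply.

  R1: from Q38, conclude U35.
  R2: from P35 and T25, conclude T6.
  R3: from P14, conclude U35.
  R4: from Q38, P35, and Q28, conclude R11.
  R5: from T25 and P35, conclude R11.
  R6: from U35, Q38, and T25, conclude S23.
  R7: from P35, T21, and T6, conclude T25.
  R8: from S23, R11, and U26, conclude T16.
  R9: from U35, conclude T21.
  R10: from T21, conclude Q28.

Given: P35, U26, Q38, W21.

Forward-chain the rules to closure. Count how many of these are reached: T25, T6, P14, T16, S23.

T25 would need P35, T21, and T6 (R7), but T6 is never established.
T6 would need P35 and T25 (R2), but T25 is never established.
No rule produces P14, and it is not given.
T16 would need S23, R11, and U26 (R8), but S23 is never established.
S23 would need U35, Q38, and T25 (R6), but T25 is never established.
None of the 5 are reached.

0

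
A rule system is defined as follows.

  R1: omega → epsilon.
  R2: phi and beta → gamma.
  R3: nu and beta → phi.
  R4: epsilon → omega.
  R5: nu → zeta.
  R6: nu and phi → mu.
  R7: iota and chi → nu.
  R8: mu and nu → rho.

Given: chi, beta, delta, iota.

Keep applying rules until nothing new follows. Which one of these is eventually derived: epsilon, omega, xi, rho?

iota and chi hold, so nu follows (R7).
From nu and beta, R3 gives phi.
nu and phi hold, so mu follows (R6).
mu and nu hold, so rho follows (R8).
No rule produces xi, and it is not given. epsilon would need omega (R1), but omega is never established. omega would need epsilon (R4), but epsilon is never established.

rho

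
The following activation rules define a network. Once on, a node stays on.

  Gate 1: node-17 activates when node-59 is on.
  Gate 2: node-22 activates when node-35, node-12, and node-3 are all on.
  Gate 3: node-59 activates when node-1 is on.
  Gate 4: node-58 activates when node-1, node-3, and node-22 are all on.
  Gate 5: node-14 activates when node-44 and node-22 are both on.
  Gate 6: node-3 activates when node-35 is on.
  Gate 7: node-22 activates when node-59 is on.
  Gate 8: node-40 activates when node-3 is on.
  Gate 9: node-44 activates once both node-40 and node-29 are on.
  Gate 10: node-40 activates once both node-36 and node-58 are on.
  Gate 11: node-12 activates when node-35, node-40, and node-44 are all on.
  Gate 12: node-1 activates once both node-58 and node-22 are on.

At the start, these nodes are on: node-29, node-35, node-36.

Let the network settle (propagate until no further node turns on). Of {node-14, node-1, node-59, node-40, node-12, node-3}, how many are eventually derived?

Gate 6: node-35 on → node-3 on.
node-3 is on, so node-40 activates (Gate 8).
node-40 and node-29 are on, so node-44 activates (Gate 9).
node-35, node-40, and node-44 are on, so node-12 activates (Gate 11).
node-35, node-12, and node-3 are on, so node-22 activates (Gate 2).
Gate 5: node-44 and node-22 on → node-14 on.
node-14: reached.
node-1 would need node-58 and node-22 (Gate 12), but node-58 never turns on.
node-59 would need node-1 (Gate 3), but node-1 never turns on.
node-40: reached.
node-12: reached.
node-3: reached.
Reached: node-14, node-40, node-12, and node-3 — 4 of the 6.

4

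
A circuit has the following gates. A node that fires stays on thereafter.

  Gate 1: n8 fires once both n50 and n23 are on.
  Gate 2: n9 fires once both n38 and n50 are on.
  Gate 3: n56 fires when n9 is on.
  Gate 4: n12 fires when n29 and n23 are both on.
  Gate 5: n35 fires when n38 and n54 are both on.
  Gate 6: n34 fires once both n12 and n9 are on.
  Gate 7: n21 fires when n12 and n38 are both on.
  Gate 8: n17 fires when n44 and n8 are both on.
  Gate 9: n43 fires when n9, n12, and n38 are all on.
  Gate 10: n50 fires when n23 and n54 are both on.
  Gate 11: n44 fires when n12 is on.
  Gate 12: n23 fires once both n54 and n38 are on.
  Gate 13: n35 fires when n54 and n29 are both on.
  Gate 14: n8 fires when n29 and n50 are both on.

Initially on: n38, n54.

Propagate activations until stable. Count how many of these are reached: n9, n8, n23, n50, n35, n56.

6

n38 and n54 are on, so n35 fires (Gate 5).
Gate 12: n54 and n38 on → n23 on.
Gate 10: n23 and n54 on → n50 on.
n50 and n23 are on, so n8 fires (Gate 1).
Gate 2: n38 and n50 on → n9 on.
Gate 3: n9 on → n56 on.
n9: reached.
n8: reached.
n23: reached.
n50: reached.
n35: reached.
n56: reached.
All 6 are reached.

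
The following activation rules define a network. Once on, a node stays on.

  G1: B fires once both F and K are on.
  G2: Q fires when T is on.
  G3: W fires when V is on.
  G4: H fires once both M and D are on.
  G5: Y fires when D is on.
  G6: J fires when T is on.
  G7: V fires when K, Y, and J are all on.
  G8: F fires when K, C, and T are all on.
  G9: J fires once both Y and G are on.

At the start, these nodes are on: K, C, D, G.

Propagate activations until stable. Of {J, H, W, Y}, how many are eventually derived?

3

G5: D on → Y on.
Y and G are on, so J fires (G9).
K, Y, and J are on, so V fires (G7).
V is on, so W fires (G3).
J: reached.
H would need M and D (G4), but M never turns on.
W: reached.
Y: reached.
Reached: J, W, and Y — 3 of the 4.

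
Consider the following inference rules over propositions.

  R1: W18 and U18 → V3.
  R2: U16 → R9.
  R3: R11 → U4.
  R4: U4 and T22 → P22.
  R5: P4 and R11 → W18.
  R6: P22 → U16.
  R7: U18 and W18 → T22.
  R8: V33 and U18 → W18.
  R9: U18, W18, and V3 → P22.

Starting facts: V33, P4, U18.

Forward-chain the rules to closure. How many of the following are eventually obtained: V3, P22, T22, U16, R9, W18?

From V33 and U18, R8 gives W18.
From U18 and W18, R7 gives T22.
From W18 and U18, R1 gives V3.
From U18, W18, and V3, R9 gives P22.
From P22, R6 gives U16.
From U16, R2 gives R9.
V3: reached.
P22: reached.
T22: reached.
U16: reached.
R9: reached.
W18: reached.
All 6 are reached.

6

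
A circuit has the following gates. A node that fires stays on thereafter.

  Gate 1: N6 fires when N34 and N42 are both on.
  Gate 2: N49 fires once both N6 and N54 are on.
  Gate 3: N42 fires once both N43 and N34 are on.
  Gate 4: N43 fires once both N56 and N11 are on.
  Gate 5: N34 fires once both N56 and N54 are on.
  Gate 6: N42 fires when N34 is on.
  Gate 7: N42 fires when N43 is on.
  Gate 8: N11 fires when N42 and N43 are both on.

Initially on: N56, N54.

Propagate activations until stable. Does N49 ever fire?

Yes

N56 and N54 are on, so N34 fires (Gate 5).
Gate 6: N34 on → N42 on.
N34 and N42 are on, so N6 fires (Gate 1).
Gate 2: N6 and N54 on → N49 on.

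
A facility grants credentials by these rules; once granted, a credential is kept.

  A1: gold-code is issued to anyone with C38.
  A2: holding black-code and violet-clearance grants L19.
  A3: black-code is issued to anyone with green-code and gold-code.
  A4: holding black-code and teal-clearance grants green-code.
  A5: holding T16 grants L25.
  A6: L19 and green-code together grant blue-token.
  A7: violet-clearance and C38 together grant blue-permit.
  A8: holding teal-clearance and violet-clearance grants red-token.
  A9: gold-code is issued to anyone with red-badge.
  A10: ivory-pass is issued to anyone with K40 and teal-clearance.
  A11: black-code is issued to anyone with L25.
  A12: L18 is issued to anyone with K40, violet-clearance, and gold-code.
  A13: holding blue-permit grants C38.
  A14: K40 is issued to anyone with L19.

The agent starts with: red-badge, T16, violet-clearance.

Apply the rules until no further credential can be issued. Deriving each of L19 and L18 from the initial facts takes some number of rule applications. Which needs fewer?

L19: Holding T16 grants L25 (A5). Holding L25 grants black-code (A11). Holding black-code and violet-clearance grants L19 (A2). [3 rule applications]
L18: Holding T16 grants L25 (A5). Holding red-badge grants gold-code (A9). Holding L25 grants black-code (A11). Holding black-code and violet-clearance grants L19 (A2). Holding L19 grants K40 (A14). Holding K40, violet-clearance, and gold-code grants L18 (A12). [6 rule applications]
L19 needs fewer.

L19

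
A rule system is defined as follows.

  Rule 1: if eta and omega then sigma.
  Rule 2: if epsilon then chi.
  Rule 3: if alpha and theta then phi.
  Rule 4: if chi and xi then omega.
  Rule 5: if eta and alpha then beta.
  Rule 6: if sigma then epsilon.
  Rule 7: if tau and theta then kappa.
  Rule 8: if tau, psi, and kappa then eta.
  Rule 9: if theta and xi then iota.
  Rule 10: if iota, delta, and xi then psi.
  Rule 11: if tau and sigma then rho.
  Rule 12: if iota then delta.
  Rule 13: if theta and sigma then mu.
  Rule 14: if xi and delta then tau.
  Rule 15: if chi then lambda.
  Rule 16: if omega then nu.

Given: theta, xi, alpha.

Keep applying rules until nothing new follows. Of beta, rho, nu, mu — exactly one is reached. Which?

beta

theta and xi hold, so iota follows (Rule 9).
From iota, Rule 12 gives delta.
From iota, delta, and xi, Rule 10 gives psi.
xi and delta hold, so tau follows (Rule 14).
From tau and theta, Rule 7 gives kappa.
tau, psi, and kappa hold, so eta follows (Rule 8).
eta and alpha hold, so beta follows (Rule 5).
rho would need tau and sigma (Rule 11), but sigma is never established. mu would need theta and sigma (Rule 13), but sigma is never established. nu would need omega (Rule 16), but omega is never established.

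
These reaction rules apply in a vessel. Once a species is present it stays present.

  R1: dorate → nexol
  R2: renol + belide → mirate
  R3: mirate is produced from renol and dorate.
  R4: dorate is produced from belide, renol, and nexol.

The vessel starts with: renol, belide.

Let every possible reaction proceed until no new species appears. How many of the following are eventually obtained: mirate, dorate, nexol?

1

renol and belide present → mirate forms (R2).
mirate: reached.
dorate would need belide, renol, and nexol (R4), but nexol never forms.
nexol would need dorate (R1), but dorate never forms.
Reached: mirate — 1 of the 3.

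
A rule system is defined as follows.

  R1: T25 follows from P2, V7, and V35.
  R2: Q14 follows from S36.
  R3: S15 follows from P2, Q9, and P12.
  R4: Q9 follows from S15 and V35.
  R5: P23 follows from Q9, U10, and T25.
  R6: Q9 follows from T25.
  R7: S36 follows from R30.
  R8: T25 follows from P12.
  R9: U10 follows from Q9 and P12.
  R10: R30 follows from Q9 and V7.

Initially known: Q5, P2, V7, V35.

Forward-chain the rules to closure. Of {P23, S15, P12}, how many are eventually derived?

0

P23 would need Q9, U10, and T25 (R5), but U10 is never established.
S15 would need P2, Q9, and P12 (R3), but P12 is never established.
No rule produces P12, and it is not given.
None of the 3 are reached.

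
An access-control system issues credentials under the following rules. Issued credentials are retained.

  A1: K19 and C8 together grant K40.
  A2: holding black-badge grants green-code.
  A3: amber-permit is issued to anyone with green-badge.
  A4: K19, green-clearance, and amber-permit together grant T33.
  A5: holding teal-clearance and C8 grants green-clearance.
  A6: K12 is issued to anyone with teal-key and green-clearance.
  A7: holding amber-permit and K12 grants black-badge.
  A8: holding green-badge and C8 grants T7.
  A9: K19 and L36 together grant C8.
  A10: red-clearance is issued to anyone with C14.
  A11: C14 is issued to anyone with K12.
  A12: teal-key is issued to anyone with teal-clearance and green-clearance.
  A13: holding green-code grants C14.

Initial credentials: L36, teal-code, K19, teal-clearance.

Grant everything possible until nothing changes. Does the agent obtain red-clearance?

Yes

Holding K19 and L36 grants C8 (A9).
Holding teal-clearance and C8 grants green-clearance (A5).
Holding teal-clearance and green-clearance grants teal-key (A12).
Holding teal-key and green-clearance grants K12 (A6).
Holding K12 grants C14 (A11).
Holding C14 grants red-clearance (A10).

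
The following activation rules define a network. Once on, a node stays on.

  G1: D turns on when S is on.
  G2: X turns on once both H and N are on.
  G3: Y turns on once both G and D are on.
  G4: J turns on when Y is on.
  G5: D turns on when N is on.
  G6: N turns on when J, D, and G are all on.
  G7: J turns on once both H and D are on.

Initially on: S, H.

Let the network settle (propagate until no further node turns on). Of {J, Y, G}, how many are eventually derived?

S is on, so D turns on (G1).
G7: H and D on → J on.
J: reached.
Y would need G and D (G3), but G never turns on.
No rule produces G, and it is not given.
Reached: J — 1 of the 3.

1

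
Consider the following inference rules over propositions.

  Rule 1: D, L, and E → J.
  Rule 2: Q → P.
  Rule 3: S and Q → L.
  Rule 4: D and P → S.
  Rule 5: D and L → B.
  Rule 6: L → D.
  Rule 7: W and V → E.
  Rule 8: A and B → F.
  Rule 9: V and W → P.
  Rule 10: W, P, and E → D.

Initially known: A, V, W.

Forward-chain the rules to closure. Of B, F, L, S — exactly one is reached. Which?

S

V and W hold, so P follows (Rule 9).
From W and V, Rule 7 gives E.
From W, P, and E, Rule 10 gives D.
D and P hold, so S follows (Rule 4).
L would need S and Q (Rule 3), but Q is never established. B would need D and L (Rule 5), but L is never established. F would need A and B (Rule 8), but B is never established.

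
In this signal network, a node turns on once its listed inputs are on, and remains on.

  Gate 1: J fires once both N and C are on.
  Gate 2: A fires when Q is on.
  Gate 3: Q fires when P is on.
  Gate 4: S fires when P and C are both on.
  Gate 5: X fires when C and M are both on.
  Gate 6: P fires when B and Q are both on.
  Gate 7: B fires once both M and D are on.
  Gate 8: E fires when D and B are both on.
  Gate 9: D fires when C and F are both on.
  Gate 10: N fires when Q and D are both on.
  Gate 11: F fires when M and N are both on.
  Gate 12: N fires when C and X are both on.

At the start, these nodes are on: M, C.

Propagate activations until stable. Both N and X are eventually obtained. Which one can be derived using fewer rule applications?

X

X: Gate 5: C and M on → X on. [1 rule application]
N: C and M are on, so X fires (Gate 5). C and X are on, so N fires (Gate 12). [2 rule applications]
X needs fewer.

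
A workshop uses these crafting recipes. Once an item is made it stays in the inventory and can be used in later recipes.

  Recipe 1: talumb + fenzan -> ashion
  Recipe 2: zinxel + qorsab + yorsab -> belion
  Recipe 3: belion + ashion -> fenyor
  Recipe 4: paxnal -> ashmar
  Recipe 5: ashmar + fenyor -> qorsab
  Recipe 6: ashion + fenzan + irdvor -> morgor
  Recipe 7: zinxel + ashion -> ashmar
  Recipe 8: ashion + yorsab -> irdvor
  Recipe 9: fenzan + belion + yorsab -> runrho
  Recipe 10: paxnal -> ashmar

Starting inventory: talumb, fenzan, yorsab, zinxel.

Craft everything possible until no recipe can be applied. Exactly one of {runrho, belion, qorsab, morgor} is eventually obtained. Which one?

morgor

Using Recipe 1, talumb and fenzan make ashion.
ashion + yorsab -> irdvor (Recipe 8).
ashion + fenzan + irdvor -> morgor (Recipe 6).
runrho would need fenzan, belion, and yorsab (Recipe 9), but belion is never obtained. qorsab would need ashmar and fenyor (Recipe 5), but fenyor is never obtained. belion would need zinxel, qorsab, and yorsab (Recipe 2), but qorsab is never obtained.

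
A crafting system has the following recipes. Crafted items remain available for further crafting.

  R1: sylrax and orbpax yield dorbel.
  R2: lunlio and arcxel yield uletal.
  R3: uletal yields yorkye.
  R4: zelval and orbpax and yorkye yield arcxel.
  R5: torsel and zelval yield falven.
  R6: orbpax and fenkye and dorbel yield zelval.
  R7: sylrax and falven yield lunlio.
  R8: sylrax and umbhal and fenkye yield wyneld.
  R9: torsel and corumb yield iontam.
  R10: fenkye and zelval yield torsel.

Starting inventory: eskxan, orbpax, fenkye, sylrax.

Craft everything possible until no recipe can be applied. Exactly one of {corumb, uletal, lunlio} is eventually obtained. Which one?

sylrax and orbpax → dorbel (R1).
Using R6, orbpax, fenkye, and dorbel make zelval.
Using R10, fenkye and zelval make torsel.
torsel and zelval → falven (R5).
sylrax and falven → lunlio (R7).
uletal would need lunlio and arcxel (R2), but arcxel is never obtained. No rule produces corumb, and it is not given.

lunlio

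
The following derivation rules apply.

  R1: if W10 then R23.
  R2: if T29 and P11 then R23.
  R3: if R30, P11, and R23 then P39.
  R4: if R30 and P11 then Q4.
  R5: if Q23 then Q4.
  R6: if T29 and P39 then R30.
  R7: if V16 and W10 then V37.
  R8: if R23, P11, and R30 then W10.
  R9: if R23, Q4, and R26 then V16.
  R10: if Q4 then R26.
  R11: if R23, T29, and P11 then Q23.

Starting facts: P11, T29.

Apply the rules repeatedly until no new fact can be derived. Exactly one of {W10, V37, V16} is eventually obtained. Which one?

V16

From T29 and P11, R2 gives R23.
From R23, T29, and P11, R11 gives Q23.
Q23 holds, so Q4 follows (R5).
From Q4, R10 gives R26.
R23, Q4, and R26 hold, so V16 follows (R9).
W10 would need R23, P11, and R30 (R8), but R30 is never established. V37 would need V16 and W10 (R7), but W10 is never established.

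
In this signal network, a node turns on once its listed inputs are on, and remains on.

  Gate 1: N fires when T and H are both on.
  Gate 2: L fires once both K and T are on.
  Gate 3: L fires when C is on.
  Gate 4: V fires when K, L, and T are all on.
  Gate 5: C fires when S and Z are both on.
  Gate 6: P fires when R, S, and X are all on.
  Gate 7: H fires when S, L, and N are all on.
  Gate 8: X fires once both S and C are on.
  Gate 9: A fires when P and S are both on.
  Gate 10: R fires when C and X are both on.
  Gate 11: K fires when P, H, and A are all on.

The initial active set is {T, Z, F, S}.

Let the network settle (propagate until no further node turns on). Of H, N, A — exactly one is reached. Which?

A

Gate 5: S and Z on → C on.
Gate 8: S and C on → X on.
C and X are on, so R fires (Gate 10).
Gate 6: R, S, and X on → P on.
Gate 9: P and S on → A on.
N would need T and H (Gate 1), but H never turns on. H would need S, L, and N (Gate 7), but N never turns on.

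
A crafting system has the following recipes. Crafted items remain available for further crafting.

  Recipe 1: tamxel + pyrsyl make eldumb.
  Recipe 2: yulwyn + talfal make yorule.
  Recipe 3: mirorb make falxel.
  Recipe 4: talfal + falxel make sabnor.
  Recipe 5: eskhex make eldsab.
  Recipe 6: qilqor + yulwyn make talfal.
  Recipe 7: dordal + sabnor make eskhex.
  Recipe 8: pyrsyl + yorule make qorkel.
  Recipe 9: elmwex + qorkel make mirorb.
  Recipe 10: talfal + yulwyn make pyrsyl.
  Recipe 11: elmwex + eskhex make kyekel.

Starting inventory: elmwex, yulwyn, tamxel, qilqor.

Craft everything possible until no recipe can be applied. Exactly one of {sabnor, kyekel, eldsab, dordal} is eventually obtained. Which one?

Using Recipe 6, qilqor and yulwyn make talfal.
Using Recipe 2, yulwyn and talfal make yorule.
talfal + yulwyn → pyrsyl (Recipe 10).
Using Recipe 8, pyrsyl and yorule make qorkel.
elmwex + qorkel → mirorb (Recipe 9).
mirorb → falxel (Recipe 3).
Using Recipe 4, talfal and falxel make sabnor.
eldsab would need eskhex (Recipe 5), but eskhex is never obtained. No rule produces dordal, and it is not given. kyekel would need elmwex and eskhex (Recipe 11), but eskhex is never obtained.

sabnor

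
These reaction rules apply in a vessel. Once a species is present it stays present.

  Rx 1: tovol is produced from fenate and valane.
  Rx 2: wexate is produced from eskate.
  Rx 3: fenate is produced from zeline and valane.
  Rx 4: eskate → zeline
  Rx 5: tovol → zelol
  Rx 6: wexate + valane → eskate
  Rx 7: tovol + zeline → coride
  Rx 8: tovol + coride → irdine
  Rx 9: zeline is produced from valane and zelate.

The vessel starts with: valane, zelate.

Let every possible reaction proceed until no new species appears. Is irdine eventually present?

valane and zelate present → zeline forms (Rx 9).
zeline and valane present → fenate forms (Rx 3).
fenate and valane present → tovol forms (Rx 1).
tovol and zeline present → coride forms (Rx 7).
tovol and coride present → irdine forms (Rx 8).

Yes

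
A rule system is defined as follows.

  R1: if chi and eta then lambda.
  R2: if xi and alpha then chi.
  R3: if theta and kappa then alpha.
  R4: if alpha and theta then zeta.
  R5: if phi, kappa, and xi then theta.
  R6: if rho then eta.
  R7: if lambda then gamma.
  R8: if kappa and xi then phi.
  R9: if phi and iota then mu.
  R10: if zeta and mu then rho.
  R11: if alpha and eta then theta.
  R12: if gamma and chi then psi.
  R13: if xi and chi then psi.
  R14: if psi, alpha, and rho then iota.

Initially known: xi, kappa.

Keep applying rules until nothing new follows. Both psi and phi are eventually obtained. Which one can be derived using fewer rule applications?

phi

phi: From kappa and xi, R8 gives phi. [1 rule application]
psi: From kappa and xi, R8 gives phi. phi, kappa, and xi hold, so theta follows (R5). From theta and kappa, R3 gives alpha. From xi and alpha, R2 gives chi. xi and chi hold, so psi follows (R13). [5 rule applications]
phi needs fewer.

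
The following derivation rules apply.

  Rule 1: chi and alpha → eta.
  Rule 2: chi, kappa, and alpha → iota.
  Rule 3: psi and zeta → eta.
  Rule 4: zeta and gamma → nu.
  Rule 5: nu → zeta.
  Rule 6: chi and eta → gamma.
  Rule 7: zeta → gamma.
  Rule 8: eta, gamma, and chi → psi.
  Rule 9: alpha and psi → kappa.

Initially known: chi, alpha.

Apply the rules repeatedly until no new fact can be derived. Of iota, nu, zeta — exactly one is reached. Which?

iota

From chi and alpha, Rule 1 gives eta.
chi and eta hold, so gamma follows (Rule 6).
From eta, gamma, and chi, Rule 8 gives psi.
From alpha and psi, Rule 9 gives kappa.
From chi, kappa, and alpha, Rule 2 gives iota.
zeta would need nu (Rule 5), but nu is never established. nu would need zeta and gamma (Rule 4), but zeta is never established.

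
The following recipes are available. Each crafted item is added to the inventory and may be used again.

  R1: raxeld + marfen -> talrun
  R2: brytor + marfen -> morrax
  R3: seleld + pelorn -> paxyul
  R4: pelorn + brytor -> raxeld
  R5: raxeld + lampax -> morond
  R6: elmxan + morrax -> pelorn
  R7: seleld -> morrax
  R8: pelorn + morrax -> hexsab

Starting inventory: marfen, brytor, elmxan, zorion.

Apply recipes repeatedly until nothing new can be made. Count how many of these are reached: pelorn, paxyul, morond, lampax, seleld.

1

brytor + marfen -> morrax (R2).
elmxan + morrax -> pelorn (R6).
pelorn: reached.
paxyul would need seleld and pelorn (R3), but seleld is never obtained.
morond would need raxeld and lampax (R5), but lampax is never obtained.
No rule produces lampax, and it is not given.
No rule produces seleld, and it is not given.
Reached: pelorn — 1 of the 5.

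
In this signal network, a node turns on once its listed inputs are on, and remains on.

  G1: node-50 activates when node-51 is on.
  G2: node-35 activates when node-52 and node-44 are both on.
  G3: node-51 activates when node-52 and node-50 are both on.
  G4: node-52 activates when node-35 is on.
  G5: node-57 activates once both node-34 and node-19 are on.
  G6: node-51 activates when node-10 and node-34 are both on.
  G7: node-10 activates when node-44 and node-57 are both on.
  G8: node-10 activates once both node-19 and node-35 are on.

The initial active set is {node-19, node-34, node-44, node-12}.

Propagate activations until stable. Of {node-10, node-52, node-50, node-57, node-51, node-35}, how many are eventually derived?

4

node-34 and node-19 are on, so node-57 activates (G5).
G7: node-44 and node-57 on → node-10 on.
G6: node-10 and node-34 on → node-51 on.
G1: node-51 on → node-50 on.
node-10: reached.
node-52 would need node-35 (G4), but node-35 never turns on.
node-50: reached.
node-57: reached.
node-51: reached.
node-35 would need node-52 and node-44 (G2), but node-52 never turns on.
Reached: node-10, node-50, node-57, and node-51 — 4 of the 6.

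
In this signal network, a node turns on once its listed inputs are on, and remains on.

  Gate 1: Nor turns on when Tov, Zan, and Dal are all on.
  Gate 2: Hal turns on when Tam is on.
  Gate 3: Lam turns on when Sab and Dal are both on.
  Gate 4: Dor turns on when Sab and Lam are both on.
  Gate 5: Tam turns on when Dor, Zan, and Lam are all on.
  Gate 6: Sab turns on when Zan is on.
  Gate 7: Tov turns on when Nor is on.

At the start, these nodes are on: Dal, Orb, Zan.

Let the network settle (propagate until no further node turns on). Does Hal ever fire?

Gate 6: Zan on → Sab on.
Gate 3: Sab and Dal on → Lam on.
Sab and Lam are on, so Dor turns on (Gate 4).
Gate 5: Dor, Zan, and Lam on → Tam on.
Tam is on, so Hal turns on (Gate 2).

Yes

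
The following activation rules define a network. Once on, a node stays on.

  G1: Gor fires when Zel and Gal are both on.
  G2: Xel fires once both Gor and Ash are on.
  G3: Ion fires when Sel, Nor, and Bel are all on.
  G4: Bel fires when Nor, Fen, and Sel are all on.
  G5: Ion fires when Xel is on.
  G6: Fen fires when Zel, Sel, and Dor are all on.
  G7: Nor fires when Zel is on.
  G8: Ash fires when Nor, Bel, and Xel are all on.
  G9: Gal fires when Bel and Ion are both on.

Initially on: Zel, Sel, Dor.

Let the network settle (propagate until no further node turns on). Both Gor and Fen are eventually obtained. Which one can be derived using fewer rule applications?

Fen: G6: Zel, Sel, and Dor on → Fen on. [1 rule application]
Gor: Zel is on, so Nor fires (G7). G6: Zel, Sel, and Dor on → Fen on. G4: Nor, Fen, and Sel on → Bel on. Sel, Nor, and Bel are on, so Ion fires (G3). Bel and Ion are on, so Gal fires (G9). G1: Zel and Gal on → Gor on. [6 rule applications]
Fen needs fewer.

Fen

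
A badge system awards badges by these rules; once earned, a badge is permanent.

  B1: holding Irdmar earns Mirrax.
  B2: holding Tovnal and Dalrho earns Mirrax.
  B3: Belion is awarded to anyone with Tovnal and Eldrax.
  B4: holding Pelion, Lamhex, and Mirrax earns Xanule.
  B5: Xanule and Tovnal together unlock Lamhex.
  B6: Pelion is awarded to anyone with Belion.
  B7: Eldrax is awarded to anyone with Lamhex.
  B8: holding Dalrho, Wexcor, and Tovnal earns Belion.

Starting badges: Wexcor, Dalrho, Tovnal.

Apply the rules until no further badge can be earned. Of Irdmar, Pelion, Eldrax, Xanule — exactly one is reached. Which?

Pelion

With Dalrho, Wexcor, and Tovnal, Belion is earned (B8).
With Belion, Pelion is earned (B6).
Xanule would need Pelion, Lamhex, and Mirrax (B4), but Lamhex is never earned. No rule produces Irdmar, and it is not given. Eldrax would need Lamhex (B7), but Lamhex is never earned.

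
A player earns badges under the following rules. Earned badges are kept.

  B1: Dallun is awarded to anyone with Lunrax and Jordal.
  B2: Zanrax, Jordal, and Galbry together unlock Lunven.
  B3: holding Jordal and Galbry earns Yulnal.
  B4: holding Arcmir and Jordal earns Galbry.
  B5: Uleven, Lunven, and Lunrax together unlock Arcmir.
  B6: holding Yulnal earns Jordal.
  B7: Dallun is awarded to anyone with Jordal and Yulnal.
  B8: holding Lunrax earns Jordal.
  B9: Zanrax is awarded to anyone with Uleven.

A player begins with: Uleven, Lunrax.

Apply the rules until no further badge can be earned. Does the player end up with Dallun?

With Lunrax, Jordal is earned (B8).
With Lunrax and Jordal, Dallun is earned (B1).

Yes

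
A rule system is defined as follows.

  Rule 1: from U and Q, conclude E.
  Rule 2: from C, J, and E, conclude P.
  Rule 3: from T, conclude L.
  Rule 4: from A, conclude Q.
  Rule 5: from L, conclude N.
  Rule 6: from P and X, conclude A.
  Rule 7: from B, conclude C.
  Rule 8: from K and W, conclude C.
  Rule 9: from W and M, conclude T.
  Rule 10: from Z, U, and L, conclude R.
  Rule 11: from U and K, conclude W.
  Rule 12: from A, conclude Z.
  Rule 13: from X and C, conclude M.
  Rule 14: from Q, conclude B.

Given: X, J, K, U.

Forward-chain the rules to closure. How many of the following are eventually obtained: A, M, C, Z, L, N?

4

U and K hold, so W follows (Rule 11).
K and W hold, so C follows (Rule 8).
From X and C, Rule 13 gives M.
From W and M, Rule 9 gives T.
T holds, so L follows (Rule 3).
From L, Rule 5 gives N.
A would need P and X (Rule 6), but P is never established.
M: reached.
C: reached.
Z would need A (Rule 12), but A is never established.
L: reached.
N: reached.
Reached: M, C, L, and N — 4 of the 6.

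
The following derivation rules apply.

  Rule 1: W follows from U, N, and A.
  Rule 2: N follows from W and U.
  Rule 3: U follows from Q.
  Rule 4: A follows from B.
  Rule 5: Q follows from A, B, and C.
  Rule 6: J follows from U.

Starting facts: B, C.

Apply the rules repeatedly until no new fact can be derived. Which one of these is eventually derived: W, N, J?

J

From B, Rule 4 gives A.
From A, B, and C, Rule 5 gives Q.
From Q, Rule 3 gives U.
From U, Rule 6 gives J.
N would need W and U (Rule 2), but W is never established. W would need U, N, and A (Rule 1), but N is never established.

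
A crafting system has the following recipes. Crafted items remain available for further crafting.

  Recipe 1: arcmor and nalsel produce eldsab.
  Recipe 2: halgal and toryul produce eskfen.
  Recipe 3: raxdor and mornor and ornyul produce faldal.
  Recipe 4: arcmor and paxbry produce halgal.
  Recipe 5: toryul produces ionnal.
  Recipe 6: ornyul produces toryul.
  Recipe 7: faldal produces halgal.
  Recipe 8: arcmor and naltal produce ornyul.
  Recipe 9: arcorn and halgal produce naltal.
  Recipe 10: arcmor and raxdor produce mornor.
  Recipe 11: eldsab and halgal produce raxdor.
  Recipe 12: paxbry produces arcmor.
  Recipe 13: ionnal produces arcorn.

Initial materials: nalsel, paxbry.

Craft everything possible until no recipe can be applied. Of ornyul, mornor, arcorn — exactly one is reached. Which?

mornor

Using Recipe 12, paxbry makes arcmor.
arcmor and paxbry → halgal (Recipe 4).
Using Recipe 1, arcmor and nalsel make eldsab.
Using Recipe 11, eldsab and halgal make raxdor.
arcmor and raxdor → mornor (Recipe 10).
ornyul would need arcmor and naltal (Recipe 8), but naltal is never obtained. arcorn would need ionnal (Recipe 13), but ionnal is never obtained.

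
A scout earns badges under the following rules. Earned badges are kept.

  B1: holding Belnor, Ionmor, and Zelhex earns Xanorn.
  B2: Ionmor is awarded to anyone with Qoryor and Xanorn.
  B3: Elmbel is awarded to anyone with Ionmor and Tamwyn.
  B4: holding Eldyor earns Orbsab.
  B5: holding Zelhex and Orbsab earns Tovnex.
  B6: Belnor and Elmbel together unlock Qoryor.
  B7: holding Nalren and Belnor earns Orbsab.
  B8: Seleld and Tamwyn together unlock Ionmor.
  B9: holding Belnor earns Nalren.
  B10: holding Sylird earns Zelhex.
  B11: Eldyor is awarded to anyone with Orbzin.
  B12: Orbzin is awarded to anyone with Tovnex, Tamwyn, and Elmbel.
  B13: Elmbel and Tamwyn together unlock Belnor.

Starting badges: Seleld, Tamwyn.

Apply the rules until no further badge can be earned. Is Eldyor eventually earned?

No

Eldyor would need Orbzin (B11), but Orbzin is never earned.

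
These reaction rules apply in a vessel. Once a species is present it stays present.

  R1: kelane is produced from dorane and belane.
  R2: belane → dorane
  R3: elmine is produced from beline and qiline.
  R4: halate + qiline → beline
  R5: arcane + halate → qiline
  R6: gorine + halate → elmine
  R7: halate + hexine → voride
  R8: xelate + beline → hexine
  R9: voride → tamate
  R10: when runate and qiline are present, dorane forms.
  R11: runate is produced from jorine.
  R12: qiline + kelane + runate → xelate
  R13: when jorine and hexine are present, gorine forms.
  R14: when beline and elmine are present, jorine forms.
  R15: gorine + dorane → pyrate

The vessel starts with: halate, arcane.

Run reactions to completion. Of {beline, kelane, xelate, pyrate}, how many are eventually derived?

arcane and halate present → qiline forms (R5).
halate and qiline present → beline forms (R4).
beline: reached.
kelane would need dorane and belane (R1), but belane never forms.
xelate would need qiline, kelane, and runate (R12), but kelane never forms.
pyrate would need gorine and dorane (R15), but gorine never forms.
Reached: beline — 1 of the 4.

1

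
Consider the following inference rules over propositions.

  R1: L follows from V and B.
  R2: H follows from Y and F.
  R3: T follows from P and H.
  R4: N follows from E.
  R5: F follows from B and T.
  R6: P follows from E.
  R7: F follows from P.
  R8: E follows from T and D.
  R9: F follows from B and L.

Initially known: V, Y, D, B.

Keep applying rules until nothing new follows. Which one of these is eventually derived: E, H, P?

From V and B, R1 gives L.
B and L hold, so F follows (R9).
From Y and F, R2 gives H.
P would need E (R6), but E is never established. E would need T and D (R8), but T is never established.

H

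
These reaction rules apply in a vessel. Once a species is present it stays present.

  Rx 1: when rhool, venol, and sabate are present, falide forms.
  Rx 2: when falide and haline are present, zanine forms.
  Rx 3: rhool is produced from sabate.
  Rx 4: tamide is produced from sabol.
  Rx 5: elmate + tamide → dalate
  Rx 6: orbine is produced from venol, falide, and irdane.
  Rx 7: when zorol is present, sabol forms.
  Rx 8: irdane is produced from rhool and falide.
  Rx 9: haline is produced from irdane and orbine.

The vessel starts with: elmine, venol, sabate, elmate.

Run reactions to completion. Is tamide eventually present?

No

tamide would need sabol (Rx 4), but sabol never forms.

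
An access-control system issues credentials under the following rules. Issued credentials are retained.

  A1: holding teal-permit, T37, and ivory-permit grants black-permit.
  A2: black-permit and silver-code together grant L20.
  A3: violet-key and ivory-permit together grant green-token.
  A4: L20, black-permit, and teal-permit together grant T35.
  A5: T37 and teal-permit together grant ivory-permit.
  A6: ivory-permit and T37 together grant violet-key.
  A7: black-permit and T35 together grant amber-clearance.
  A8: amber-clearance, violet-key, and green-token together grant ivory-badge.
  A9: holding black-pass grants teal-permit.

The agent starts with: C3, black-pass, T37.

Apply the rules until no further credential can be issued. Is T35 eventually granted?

No

T35 would need L20, black-permit, and teal-permit (A4), but L20 is never granted.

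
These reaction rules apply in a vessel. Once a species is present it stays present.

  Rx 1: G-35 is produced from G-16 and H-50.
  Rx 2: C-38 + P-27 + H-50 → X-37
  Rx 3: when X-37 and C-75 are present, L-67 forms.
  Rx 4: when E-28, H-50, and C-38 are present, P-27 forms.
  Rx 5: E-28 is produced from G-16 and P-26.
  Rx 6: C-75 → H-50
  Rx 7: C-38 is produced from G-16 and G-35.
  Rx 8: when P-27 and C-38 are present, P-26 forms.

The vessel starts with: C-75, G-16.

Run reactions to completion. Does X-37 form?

X-37 would need C-38, P-27, and H-50 (Rx 2), but P-27 never forms.

No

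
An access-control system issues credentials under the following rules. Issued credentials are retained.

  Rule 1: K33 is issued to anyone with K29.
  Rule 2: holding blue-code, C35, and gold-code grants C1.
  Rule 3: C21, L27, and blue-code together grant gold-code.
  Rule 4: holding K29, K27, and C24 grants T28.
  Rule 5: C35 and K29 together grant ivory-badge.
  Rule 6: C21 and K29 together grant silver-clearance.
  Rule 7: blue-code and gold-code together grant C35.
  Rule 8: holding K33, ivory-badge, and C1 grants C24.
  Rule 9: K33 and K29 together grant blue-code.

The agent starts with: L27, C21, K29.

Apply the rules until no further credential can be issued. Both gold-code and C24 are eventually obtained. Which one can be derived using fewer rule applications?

gold-code

gold-code: Holding K29 grants K33 (Rule 1). Holding K33 and K29 grants blue-code (Rule 9). Holding C21, L27, and blue-code grants gold-code (Rule 3). [3 rule applications]
C24: Holding K29 grants K33 (Rule 1). Holding K33 and K29 grants blue-code (Rule 9). Holding C21, L27, and blue-code grants gold-code (Rule 3). Holding blue-code and gold-code grants C35 (Rule 7). Holding C35 and K29 grants ivory-badge (Rule 5). Holding blue-code, C35, and gold-code grants C1 (Rule 2). Holding K33, ivory-badge, and C1 grants C24 (Rule 8). [7 rule applications]
gold-code needs fewer.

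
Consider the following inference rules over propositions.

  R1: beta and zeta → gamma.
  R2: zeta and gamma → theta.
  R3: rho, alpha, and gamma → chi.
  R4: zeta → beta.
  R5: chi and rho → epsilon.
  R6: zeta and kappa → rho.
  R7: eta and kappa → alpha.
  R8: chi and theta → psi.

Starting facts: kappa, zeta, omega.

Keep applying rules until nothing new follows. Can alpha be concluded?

No

alpha would need eta and kappa (R7), but eta is never established.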